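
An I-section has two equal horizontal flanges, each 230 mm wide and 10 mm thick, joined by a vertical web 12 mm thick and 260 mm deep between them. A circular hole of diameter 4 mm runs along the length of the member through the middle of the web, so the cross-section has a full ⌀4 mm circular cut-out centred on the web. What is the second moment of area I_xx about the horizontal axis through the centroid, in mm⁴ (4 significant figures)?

Break the section into simple shapes (no overlaps), measuring from the bottom-left corner of the bounding box.
Bottom flange: 230 × 10, A = 2 300 mm², y = 5 mm, Ī = 19166.7 mm⁴.
Web: 12 × 260, A = 3 120 mm², y = 140 mm, Ī = 17 576 000 mm⁴.
Top flange: 230 × 10, A = 2 300 mm², y = 275 mm, Ī = 19166.7 mm⁴.
Hole (subtracted): ⌀4, A = 12.5664 mm², y = 140 mm, Ī = 12.5664 mm⁴.
By symmetry the centroid is at mid-height, ȳ = 140 mm.
Transfer each piece to the horizontal axis through the centroid using Ī + A·d² with d = y − 140:
  bottom flange: d = -135 mm → contributes +41 936 667 mm⁴
  web: d = 0 mm → contributes +17 576 000 mm⁴
  top flange: d = 135 mm → contributes +41 936 667 mm⁴
  hole: d = 0 mm → contributes −12.5664 mm⁴
Total I = 101 449 321 mm⁴.

I_xx ≈ 1.014 × 10⁸ mm⁴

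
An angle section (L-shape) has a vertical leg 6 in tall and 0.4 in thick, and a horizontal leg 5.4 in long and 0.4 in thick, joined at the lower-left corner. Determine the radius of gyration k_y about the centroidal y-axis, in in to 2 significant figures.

k_y ≈ 1.7 in

Split into non-overlapping primitives; take the origin at the lower-left of the bounding box.
Vertical leg: 0.4 × 6, A = 2.4 in², x = 0.2 in, Ī = 0.032 in⁴.
Horizontal leg (remainder): 5 × 0.4, A = 2 in², x = 2.9 in, Ī = 4.167 in⁴.
Centroid: x̄ = ΣA·x / ΣA = 1.427 in.
Transfer each piece to the centroidal y-axis using Ī + A·d² with d = x − 1.427:
  vertical leg: d = -1.227 in → contributes +3.647 in⁴
  horizontal leg (remainder): d = 1.473 in → contributes +8.505 in⁴
Total I = 12.15 in⁴.
Radius of gyration: k = √(I/A) = √(12.15 / 4.4) = 1.662 in.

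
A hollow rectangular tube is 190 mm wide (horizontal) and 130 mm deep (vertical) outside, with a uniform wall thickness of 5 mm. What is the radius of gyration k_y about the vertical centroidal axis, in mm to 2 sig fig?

Break the section into simple shapes (no overlaps), measuring from the bottom-left corner of the bounding box.
Outer rectangle: 190 × 130, A = 24 700 mm², x = 95 mm, Ī = 74 305 833 mm⁴.
Inner void (subtracted): 180 × 120, A = 21 600 mm², x = 95 mm, Ī = 58 320 000 mm⁴.
By symmetry the centroid is at mid-width, x̄ = 95 mm.
All pieces are centred on the vertical centroidal axis, so I = ΣĪ (holes subtracted) = 15 985 833 mm⁴.
Radius of gyration: k = √(I/A) = √(15 985 833 / 3 100) = 71.81 mm.

k_y ≈ 72 mm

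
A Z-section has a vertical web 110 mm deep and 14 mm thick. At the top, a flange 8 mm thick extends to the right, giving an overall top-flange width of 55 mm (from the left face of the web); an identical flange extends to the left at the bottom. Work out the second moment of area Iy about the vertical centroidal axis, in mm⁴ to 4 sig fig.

Split into non-overlapping primitives; take the origin at the lower-left of the bounding box.
Web: 14 × 110, A = 1 540 mm², x = 48 mm, Ī = 25153.3 mm⁴.
Top flange (beyond web): 41 × 8, A = 328 mm², x = 75.5 mm, Ī = 45947.3 mm⁴.
Bottom flange (beyond web): 41 × 8, A = 328 mm², x = 20.5 mm, Ī = 45947.3 mm⁴.
Centroid: x̄ = ΣA·x / ΣA = 48 mm.
Transfer each piece to the vertical centroidal axis using Ī + A·d² with d = x − 48:
  web: d = 0 mm → contributes +25153.3 mm⁴
  top flange (beyond web): d = 27.5 mm → contributes +293 997 mm⁴
  bottom flange (beyond web): d = -27.5 mm → contributes +293 997 mm⁴
Total I = 613 148 mm⁴.

Iy ≈ 6.131 × 10⁵ mm⁴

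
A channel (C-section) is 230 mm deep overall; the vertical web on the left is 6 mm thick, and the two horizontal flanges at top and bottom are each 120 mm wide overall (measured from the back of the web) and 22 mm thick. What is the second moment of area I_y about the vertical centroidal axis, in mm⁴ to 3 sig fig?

Decompose the section into non-overlapping parts with the origin at the bottom-left of its bounding rectangle.
Web: 6 × 230, A = 1 380 mm², x = 3 mm, Ī = 4 140 mm⁴.
Top flange (beyond web): 114 × 22, A = 2 508 mm², x = 63 mm, Ī = 2 716 164 mm⁴.
Bottom flange (beyond web): 114 × 22, A = 2 508 mm², x = 63 mm, Ī = 2 716 164 mm⁴.
Centroid: x̄ = ΣA·x / ΣA = 50.054 mm.
Transfer each piece to the vertical centroidal axis using Ī + A·d² with d = x − 50.054:
  web: d = -47.054 mm → contributes +3 059 622 mm⁴
  top flange (beyond web): d = 12.946 mm → contributes +3 136 476 mm⁴
  bottom flange (beyond web): d = 12.946 mm → contributes +3 136 476 mm⁴
Total I = 9 332 573 mm⁴.

I_y ≈ 9.33 × 10⁶ mm⁴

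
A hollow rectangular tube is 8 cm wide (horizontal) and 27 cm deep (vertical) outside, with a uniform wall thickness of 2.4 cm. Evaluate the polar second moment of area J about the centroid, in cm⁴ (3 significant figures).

J ≈ 1.13 × 10⁴ cm⁴

Decompose the section into non-overlapping parts with the origin at the bottom-left of its bounding rectangle.
Outer rectangle: 8 × 27, A = 216 cm², y = 13.5 cm, Ī = 13 122 cm⁴.
Inner void (subtracted): 3.2 × 22.2, A = 71.04 cm², y = 13.5 cm, Ī = 2917.6 cm⁴.
By symmetry the centroid is at mid-height, ȳ = 13.5 cm.
All pieces are centred on the centroidal x-axis, so I = ΣĪ (holes subtracted) = 10 204 cm⁴.
Repeating about the centroidal y-axis gives I_y = 1091.4 cm⁴.
Polar second moment: J = I_x + I_y = 11 296 cm⁴.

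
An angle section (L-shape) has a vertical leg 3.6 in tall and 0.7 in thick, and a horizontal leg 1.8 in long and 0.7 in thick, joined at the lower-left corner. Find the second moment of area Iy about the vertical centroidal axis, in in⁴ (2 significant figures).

Decompose the section into non-overlapping parts with the origin at the bottom-left of its bounding rectangle.
Vertical leg: 0.7 × 3.6, A = 2.52 in², x = 0.35 in, Ī = 0.1029 in⁴.
Horizontal leg (remainder): 1.1 × 0.7, A = 0.77 in², x = 1.25 in, Ī = 0.07764 in⁴.
Centroid: x̄ = ΣA·x / ΣA = 0.5606 in.
Transfer each piece to the vertical centroidal axis using Ī + A·d² with d = x − 0.5606:
  vertical leg: d = -0.2106 in → contributes +0.2147 in⁴
  horizontal leg (remainder): d = 0.6894 in → contributes +0.4436 in⁴
Total I = 0.6583 in⁴.

Iy ≈ 0.66 in⁴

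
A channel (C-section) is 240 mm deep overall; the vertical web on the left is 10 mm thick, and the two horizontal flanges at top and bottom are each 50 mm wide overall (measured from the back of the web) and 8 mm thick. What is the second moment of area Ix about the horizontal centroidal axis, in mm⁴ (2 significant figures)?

Decompose the section into non-overlapping parts with the origin at the bottom-left of its bounding rectangle.
Web: 10 × 240, A = 2 400 mm², y = 120 mm, Ī = 11 520 000 mm⁴.
Top flange (beyond web): 40 × 8, A = 320 mm², y = 236 mm, Ī = 1 707 mm⁴.
Bottom flange (beyond web): 40 × 8, A = 320 mm², y = 4 mm, Ī = 1 707 mm⁴.
By symmetry the centroid is at mid-height, ȳ = 120 mm.
Transfer each piece to the horizontal centroidal axis using Ī + A·d² with d = y − 120:
  web: d = 0 mm → contributes +11 520 000 mm⁴
  top flange (beyond web): d = 116 mm → contributes +4 307 627 mm⁴
  bottom flange (beyond web): d = -116 mm → contributes +4 307 627 mm⁴
Total I = 20 135 253 mm⁴.

Ix ≈ 2.0 × 10⁷ mm⁴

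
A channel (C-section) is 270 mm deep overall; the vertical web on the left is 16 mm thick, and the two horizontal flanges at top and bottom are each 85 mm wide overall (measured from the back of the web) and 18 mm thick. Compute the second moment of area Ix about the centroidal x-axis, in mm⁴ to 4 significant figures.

Decompose the section into non-overlapping parts with the origin at the bottom-left of its bounding rectangle.
Web: 16 × 270, A = 4 320 mm², y = 135 mm, Ī = 26 244 000 mm⁴.
Top flange (beyond web): 69 × 18, A = 1 242 mm², y = 261 mm, Ī = 33 534 mm⁴.
Bottom flange (beyond web): 69 × 18, A = 1 242 mm², y = 9 mm, Ī = 33 534 mm⁴.
By symmetry the centroid is at mid-height, ȳ = 135 mm.
Transfer each piece to the centroidal x-axis using Ī + A·d² with d = y − 135:
  web: d = 0 mm → contributes +26 244 000 mm⁴
  top flange (beyond web): d = 126 mm → contributes +19 751 526 mm⁴
  bottom flange (beyond web): d = -126 mm → contributes +19 751 526 mm⁴
Total I = 65 747 052 mm⁴.

Ix ≈ 6.575 × 10⁷ mm⁴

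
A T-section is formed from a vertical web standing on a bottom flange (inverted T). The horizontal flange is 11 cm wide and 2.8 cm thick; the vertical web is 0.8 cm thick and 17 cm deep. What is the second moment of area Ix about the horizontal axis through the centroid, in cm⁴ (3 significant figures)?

Split into non-overlapping primitives; take the origin at the lower-left of the bounding box.
Flange: 11 × 2.8, A = 30.8 cm², y = 1.4 cm, Ī = 20.123 cm⁴.
Web: 0.8 × 17, A = 13.6 cm², y = 11.3 cm, Ī = 327.53 cm⁴.
Centroid: ȳ = ΣA·y / ΣA = 4.4324 cm.
Transfer each piece to the horizontal axis through the centroid using Ī + A·d² with d = y − 4.4324:
  flange: d = -3.0324 cm → contributes +303.35 cm⁴
  web: d = 6.8676 cm → contributes +968.96 cm⁴
Total I = 1272.3 cm⁴.

Ix ≈ 1270 cm⁴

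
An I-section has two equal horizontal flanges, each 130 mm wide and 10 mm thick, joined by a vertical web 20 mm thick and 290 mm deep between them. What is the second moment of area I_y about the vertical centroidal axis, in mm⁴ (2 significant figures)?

I_y ≈ 3.9 × 10⁶ mm⁴

Split into non-overlapping primitives; take the origin at the lower-left of the bounding box.
Bottom flange: 130 × 10, A = 1 300 mm², x = 65 mm, Ī = 1 830 833 mm⁴.
Web: 20 × 290, A = 5 800 mm², x = 65 mm, Ī = 193 333 mm⁴.
Top flange: 130 × 10, A = 1 300 mm², x = 65 mm, Ī = 1 830 833 mm⁴.
By symmetry the centroid is at mid-width, x̄ = 65 mm.
All pieces are centred on the vertical centroidal axis, so I = ΣĪ = 3 855 000 mm⁴.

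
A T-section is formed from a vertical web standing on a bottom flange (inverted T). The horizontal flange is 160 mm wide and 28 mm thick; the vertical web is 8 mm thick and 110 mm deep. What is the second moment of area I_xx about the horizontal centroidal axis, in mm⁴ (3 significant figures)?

Decompose the section into non-overlapping parts with the origin at the bottom-left of its bounding rectangle.
Flange: 160 × 28, A = 4 480 mm², y = 14 mm, Ī = 292 693 mm⁴.
Web: 8 × 110, A = 880 mm², y = 83 mm, Ī = 887 333 mm⁴.
Centroid: ȳ = ΣA·y / ΣA = 25.328 mm.
Transfer each piece to the horizontal centroidal axis using Ī + A·d² with d = y − 25.328:
  flange: d = -11.328 mm → contributes +867 619 mm⁴
  web: d = 57.672 mm → contributes +3 814 229 mm⁴
Total I = 4 681 849 mm⁴.

I_xx ≈ 4.68 × 10⁶ mm⁴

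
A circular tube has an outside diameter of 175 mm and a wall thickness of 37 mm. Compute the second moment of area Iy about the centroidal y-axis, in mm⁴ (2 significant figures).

Iy ≈ 4.1 × 10⁷ mm⁴

Decompose the section into non-overlapping parts with the origin at the bottom-left of its bounding rectangle.
Outer circle: ⌀175, A = 24 053 mm², x = 87.5 mm, Ī = 46 038 598 mm⁴.
Bore (subtracted): ⌀101, A = 8 012 mm², x = 87.5 mm, Ī = 5 108 053 mm⁴.
By symmetry the centroid is at mid-width, x̄ = 87.5 mm.
All pieces are centred on the centroidal y-axis, so I = ΣĪ (holes subtracted) = 40 930 545 mm⁴.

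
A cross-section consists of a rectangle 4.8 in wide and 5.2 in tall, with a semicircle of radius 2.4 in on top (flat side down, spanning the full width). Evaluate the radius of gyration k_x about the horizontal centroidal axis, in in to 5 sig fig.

Decompose the section into non-overlapping parts with the origin at the bottom-left of its bounding rectangle.
Rectangular body: 4.8 × 5.2, A = 24.96 in², y = 2.6 in, Ī = 56.2432 in⁴.
Semicircular cap: semicircle r = 2.4, A = 9.047787 in², y = 6.218592 in, Ī = 3.641473 in⁴.
Centroid: ȳ = ΣA·y / ΣA = 3.562728 in.
Transfer each piece to the horizontal centroidal axis using Ī + A·d² with d = y − 3.562728:
  rectangular body: d = -0.9627279 in → contributes +79.37725 in⁴
  semicircular cap: d = 2.655864 in → contributes +67.46105 in⁴
Total I = 146.8383 in⁴.
Radius of gyration: k = √(I/A) = √(146.8383 / 34.00779) = 2.077928 in.

k_x ≈ 2.0779 in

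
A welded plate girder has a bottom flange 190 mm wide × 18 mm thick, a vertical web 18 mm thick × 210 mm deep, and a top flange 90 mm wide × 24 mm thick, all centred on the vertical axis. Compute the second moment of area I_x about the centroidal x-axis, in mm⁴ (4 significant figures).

Decompose the section into non-overlapping parts with the origin at the bottom-left of its bounding rectangle.
Bottom plate: 190 × 18, A = 3 420 mm², y = 9 mm, Ī = 92 340 mm⁴.
Web plate: 18 × 210, A = 3 780 mm², y = 123 mm, Ī = 13 891 500 mm⁴.
Top plate: 90 × 24, A = 2 160 mm², y = 240 mm, Ī = 103 680 mm⁴.
Centroid: ȳ = ΣA·y / ΣA = 108.346 mm.
Transfer each piece to the centroidal x-axis using Ī + A·d² with d = y − 108.346:
  bottom plate: d = -99.3462 mm → contributes +33 846 571 mm⁴
  web plate: d = 14.6538 mm → contributes +14 703 199 mm⁴
  top plate: d = 131.654 mm → contributes +37 542 388 mm⁴
Total I = 86 092 158 mm⁴.

I_x ≈ 8.609 × 10⁷ mm⁴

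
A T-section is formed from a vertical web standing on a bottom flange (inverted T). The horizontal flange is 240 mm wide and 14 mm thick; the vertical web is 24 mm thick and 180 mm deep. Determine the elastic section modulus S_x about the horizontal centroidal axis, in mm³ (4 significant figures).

S_x ≈ 2.228 × 10⁵ mm³

Split into non-overlapping primitives; take the origin at the lower-left of the bounding box.
Flange: 240 × 14, A = 3 360 mm², y = 7 mm, Ī = 54 880 mm⁴.
Web: 24 × 180, A = 4 320 mm², y = 104 mm, Ī = 11 664 000 mm⁴.
Centroid: ȳ = ΣA·y / ΣA = 61.5625 mm.
Transfer each piece to the horizontal centroidal axis using Ī + A·d² with d = y − 61.5625:
  flange: d = -54.5625 mm → contributes +10 057 823 mm⁴
  web: d = 42.4375 mm → contributes +19 444 067 mm⁴
Total I = 29 501 890 mm⁴.
Extreme fibre distance c = 132.438 mm; S = I/c = 222 761 mm³.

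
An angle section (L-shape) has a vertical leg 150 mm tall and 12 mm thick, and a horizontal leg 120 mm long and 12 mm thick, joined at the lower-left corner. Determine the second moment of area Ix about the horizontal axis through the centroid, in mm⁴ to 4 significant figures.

Ix ≈ 6.978 × 10⁶ mm⁴

Break the section into simple shapes (no overlaps), measuring from the bottom-left corner of the bounding box.
Vertical leg: 12 × 150, A = 1 800 mm², y = 75 mm, Ī = 3 375 000 mm⁴.
Horizontal leg (remainder): 108 × 12, A = 1 296 mm², y = 6 mm, Ī = 15 552 mm⁴.
Centroid: ȳ = ΣA·y / ΣA = 46.1163 mm.
Transfer each piece to the horizontal axis through the centroid using Ī + A·d² with d = y − 46.1163:
  vertical leg: d = 28.8837 mm → contributes +4 876 685 mm⁴
  horizontal leg (remainder): d = -40.1163 mm → contributes +2 101 225 mm⁴
Total I = 6 977 910 mm⁴.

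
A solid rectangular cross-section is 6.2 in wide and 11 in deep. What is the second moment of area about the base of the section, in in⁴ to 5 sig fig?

The section: 6.2 × 11, A = 68.2 in², y = 5.5 in, Ī = 687.6833 in⁴.
Transfer it to a horizontal axis along the bottom face using Ī + A·d² with d = y − 0:
  the section: d = 5.5 in → contributes +2750.733 in⁴
Total I = 2750.733 in⁴.

I_base ≈ 2750.7 in⁴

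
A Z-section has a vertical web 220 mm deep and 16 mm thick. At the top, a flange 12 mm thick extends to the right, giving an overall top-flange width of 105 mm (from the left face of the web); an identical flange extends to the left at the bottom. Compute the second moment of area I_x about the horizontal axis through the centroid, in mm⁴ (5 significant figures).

I_x ≈ 3.7326 × 10⁷ mm⁴

Decompose the section into non-overlapping parts with the origin at the bottom-left of its bounding rectangle.
Web: 16 × 220, A = 3 520 mm², y = 110 mm, Ī = 14 197 333 mm⁴.
Top flange (beyond web): 89 × 12, A = 1 068 mm², y = 214 mm, Ī = 12 816 mm⁴.
Bottom flange (beyond web): 89 × 12, A = 1 068 mm², y = 6 mm, Ī = 12 816 mm⁴.
Centroid: ȳ = ΣA·y / ΣA = 110 mm.
Transfer each piece to the horizontal axis through the centroid using Ī + A·d² with d = y − 110:
  web: d = 0 mm → contributes +14 197 333 mm⁴
  top flange (beyond web): d = 104 mm → contributes +11 564 304 mm⁴
  bottom flange (beyond web): d = -104 mm → contributes +11 564 304 mm⁴
Total I = 37 325 941 mm⁴.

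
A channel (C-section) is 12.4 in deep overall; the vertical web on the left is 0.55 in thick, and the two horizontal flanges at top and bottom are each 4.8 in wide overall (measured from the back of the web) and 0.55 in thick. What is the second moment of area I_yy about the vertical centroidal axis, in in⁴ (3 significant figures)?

Treat the section as a set of non-overlapping primitives; coordinates are from the bounding-box lower-left.
Web: 0.55 × 12.4, A = 6.82 in², x = 0.275 in, Ī = 0.17192 in⁴.
Top flange (beyond web): 4.25 × 0.55, A = 2.3375 in², x = 2.675 in, Ī = 3.5184 in⁴.
Bottom flange (beyond web): 4.25 × 0.55, A = 2.3375 in², x = 2.675 in, Ī = 3.5184 in⁴.
Centroid: x̄ = ΣA·x / ΣA = 1.2511 in.
Transfer each piece to the vertical centroidal axis using Ī + A·d² with d = x − 1.2511:
  web: d = -0.97608 in → contributes +6.6695 in⁴
  top flange (beyond web): d = 1.4239 in → contributes +8.2578 in⁴
  bottom flange (beyond web): d = 1.4239 in → contributes +8.2578 in⁴
Total I = 23.185 in⁴.

I_yy ≈ 23.2 in⁴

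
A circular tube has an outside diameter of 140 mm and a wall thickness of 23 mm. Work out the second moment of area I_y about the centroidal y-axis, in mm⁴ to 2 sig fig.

I_y ≈ 1.5 × 10⁷ mm⁴

Decompose the section into non-overlapping parts with the origin at the bottom-left of its bounding rectangle.
Outer circle: ⌀140, A = 15 394 mm², x = 70 mm, Ī = 18 857 410 mm⁴.
Bore (subtracted): ⌀94, A = 6 940 mm², x = 70 mm, Ī = 3 832 492 mm⁴.
By symmetry the centroid is at mid-width, x̄ = 70 mm.
All pieces are centred on the centroidal y-axis, so I = ΣĪ (holes subtracted) = 15 024 917 mm⁴.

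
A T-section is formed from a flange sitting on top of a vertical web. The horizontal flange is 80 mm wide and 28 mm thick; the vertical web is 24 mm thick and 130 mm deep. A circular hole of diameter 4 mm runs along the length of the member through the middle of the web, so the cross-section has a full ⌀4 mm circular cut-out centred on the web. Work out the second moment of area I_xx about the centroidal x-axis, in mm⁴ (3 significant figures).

I_xx ≈ 1.27 × 10⁷ mm⁴

Split into non-overlapping primitives; take the origin at the lower-left of the bounding box.
Flange: 80 × 28, A = 2 240 mm², y = 144 mm, Ī = 146 347 mm⁴.
Web: 24 × 130, A = 3 120 mm², y = 65 mm, Ī = 4 394 000 mm⁴.
Hole (subtracted): ⌀4, A = 12.566 mm², y = 65 mm, Ī = 12.566 mm⁴.
Centroid: ȳ = ΣA·y / ΣA = 98.093 mm.
Transfer each piece to the centroidal x-axis using Ī + A·d² with d = y − 98.093:
  flange: d = 45.907 mm → contributes +4 867 141 mm⁴
  web: d = -33.093 mm → contributes +7 810 756 mm⁴
  hole: d = -33.093 mm → contributes −13 774 mm⁴
Total I = 12 664 124 mm⁴.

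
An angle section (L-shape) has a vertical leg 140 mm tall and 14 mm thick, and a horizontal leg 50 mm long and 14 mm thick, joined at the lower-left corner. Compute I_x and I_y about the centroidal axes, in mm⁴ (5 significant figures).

I_x ≈ 4.8008 × 10⁶ mm⁴, I_y ≈ 3.3701 × 10⁵ mm⁴

Treat the section as a set of non-overlapping primitives; coordinates are from the bounding-box lower-left.
Vertical leg: 14 × 140, A = 1 960 mm², y = 70 mm, Ī = 3 201 333 mm⁴.
Horizontal leg (remainder): 36 × 14, A = 504 mm², y = 7 mm, Ī = 8 232 mm⁴.
Centroid: ȳ = ΣA·y / ΣA = 57.11364 mm.
Transfer each piece to the centroidal x-axis using Ī + A·d² with d = y − 57.11364:
  vertical leg: d = 12.88636 mm → contributes +3 526 808 mm⁴
  horizontal leg (remainder): d = -50.11364 mm → contributes +1 273 966 mm⁴
Total I = 4 800 774 mm⁴.
For the y-axis: x̄ = 12.11364 mm.
Repeating about the centroidal y-axis gives I_y = 337013.5 mm⁴.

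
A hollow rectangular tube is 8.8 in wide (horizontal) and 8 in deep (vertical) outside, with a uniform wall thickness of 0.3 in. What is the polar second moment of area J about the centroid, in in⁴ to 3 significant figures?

Break the section into simple shapes (no overlaps), measuring from the bottom-left corner of the bounding box.
Outer rectangle: 8.8 × 8, A = 70.4 in², y = 4 in, Ī = 375.47 in⁴.
Inner void (subtracted): 8.2 × 7.4, A = 60.68 in², y = 4 in, Ī = 276.9 in⁴.
By symmetry the centroid is at mid-height, ȳ = 4 in.
All pieces are centred on the centroidal x-axis, so I = ΣĪ (holes subtracted) = 98.564 in⁴.
Repeating about the centroidal y-axis gives I_y = 114.3 in⁴.
Polar second moment: J = I_x + I_y = 212.87 in⁴.

J ≈ 213 in⁴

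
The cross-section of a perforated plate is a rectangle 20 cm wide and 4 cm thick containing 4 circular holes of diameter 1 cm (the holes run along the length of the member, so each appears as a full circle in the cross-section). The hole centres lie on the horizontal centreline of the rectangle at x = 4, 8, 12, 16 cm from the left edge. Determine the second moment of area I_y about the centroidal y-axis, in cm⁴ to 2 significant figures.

I_y ≈ 2600 cm⁴

Split into non-overlapping primitives; take the origin at the lower-left of the bounding box.
Plate: 20 × 4, A = 80 cm², x = 10 cm, Ī = 2 667 cm⁴.
Hole 1 (subtracted): ⌀1, A = 0.7854 cm², x = 4 cm, Ī = 0.04909 cm⁴.
Hole 2 (subtracted): ⌀1, A = 0.7854 cm², x = 8 cm, Ī = 0.04909 cm⁴.
Hole 3 (subtracted): ⌀1, A = 0.7854 cm², x = 12 cm, Ī = 0.04909 cm⁴.
Hole 4 (subtracted): ⌀1, A = 0.7854 cm², x = 16 cm, Ī = 0.04909 cm⁴.
By symmetry the centroid is at mid-width, x̄ = 10 cm.
Transfer each piece to the centroidal y-axis using Ī + A·d² with d = x − 10:
  plate: d = 0 cm → contributes +2 667 cm⁴
  hole 1: d = -6 cm → contributes −28.32 cm⁴
  hole 2: d = -2 cm → contributes −3.191 cm⁴
  hole 3: d = 2 cm → contributes −3.191 cm⁴
  hole 4: d = 6 cm → contributes −28.32 cm⁴
Total I = 2 604 cm⁴.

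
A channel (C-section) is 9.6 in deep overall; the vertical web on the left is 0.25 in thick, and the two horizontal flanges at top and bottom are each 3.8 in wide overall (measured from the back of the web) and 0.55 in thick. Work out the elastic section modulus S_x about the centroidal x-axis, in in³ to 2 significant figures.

Break the section into simple shapes (no overlaps), measuring from the bottom-left corner of the bounding box.
Web: 0.25 × 9.6, A = 2.4 in², y = 4.8 in, Ī = 18.43 in⁴.
Top flange (beyond web): 3.55 × 0.55, A = 1.953 in², y = 9.325 in, Ī = 0.04922 in⁴.
Bottom flange (beyond web): 3.55 × 0.55, A = 1.953 in², y = 0.275 in, Ī = 0.04922 in⁴.
By symmetry the centroid is at mid-height, ȳ = 4.8 in.
Transfer each piece to the centroidal x-axis using Ī + A·d² with d = y − 4.8:
  web: d = 0 in → contributes +18.43 in⁴
  top flange (beyond web): d = 4.525 in → contributes +40.03 in⁴
  bottom flange (beyond web): d = -4.525 in → contributes +40.03 in⁴
Total I = 98.49 in⁴.
Extreme fibre distance c = 4.8 in; S = I/c = 20.52 in³.

S_x ≈ 21 in³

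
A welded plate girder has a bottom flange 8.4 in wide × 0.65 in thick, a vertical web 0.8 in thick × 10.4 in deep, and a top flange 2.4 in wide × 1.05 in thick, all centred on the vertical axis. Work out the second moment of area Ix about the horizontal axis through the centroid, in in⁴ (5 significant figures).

Ix ≈ 309.48 in⁴

Split into non-overlapping primitives; take the origin at the lower-left of the bounding box.
Bottom plate: 8.4 × 0.65, A = 5.46 in², y = 0.325 in, Ī = 0.1922375 in⁴.
Web plate: 0.8 × 10.4, A = 8.32 in², y = 5.85 in, Ī = 74.99093 in⁴.
Top plate: 2.4 × 1.05, A = 2.52 in², y = 11.575 in, Ī = 0.231525 in⁴.
Centroid: ȳ = ΣA·y / ΣA = 4.884387 in.
Transfer each piece to the horizontal axis through the centroid using Ī + A·d² with d = y − 4.884387:
  bottom plate: d = -4.559387 in → contributes +113.6947 in⁴
  web plate: d = 0.9656135 in → contributes +82.74858 in⁴
  top plate: d = 6.690613 in → contributes +113.0376 in⁴
Total I = 309.4809 in⁴.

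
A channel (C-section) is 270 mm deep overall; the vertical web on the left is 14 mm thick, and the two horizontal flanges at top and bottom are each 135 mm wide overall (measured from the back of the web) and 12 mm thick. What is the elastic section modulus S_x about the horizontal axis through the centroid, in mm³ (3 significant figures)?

Decompose the section into non-overlapping parts with the origin at the bottom-left of its bounding rectangle.
Web: 14 × 270, A = 3 780 mm², y = 135 mm, Ī = 22 963 500 mm⁴.
Top flange (beyond web): 121 × 12, A = 1 452 mm², y = 264 mm, Ī = 17 424 mm⁴.
Bottom flange (beyond web): 121 × 12, A = 1 452 mm², y = 6 mm, Ī = 17 424 mm⁴.
By symmetry the centroid is at mid-height, ȳ = 135 mm.
Transfer each piece to the horizontal axis through the centroid using Ī + A·d² with d = y − 135:
  web: d = 0 mm → contributes +22 963 500 mm⁴
  top flange (beyond web): d = 129 mm → contributes +24 180 156 mm⁴
  bottom flange (beyond web): d = -129 mm → contributes +24 180 156 mm⁴
Total I = 71 323 812 mm⁴.
Extreme fibre distance c = 135 mm; S = I/c = 528 325 mm³.

S_x ≈ 5.28 × 10⁵ mm³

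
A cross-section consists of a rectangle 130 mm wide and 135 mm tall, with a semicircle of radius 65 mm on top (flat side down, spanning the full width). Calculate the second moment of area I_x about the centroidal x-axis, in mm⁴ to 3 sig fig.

Decompose the section into non-overlapping parts with the origin at the bottom-left of its bounding rectangle.
Rectangular body: 130 × 135, A = 17 550 mm², y = 67.5 mm, Ī = 26 654 063 mm⁴.
Semicircular cap: semicircle r = 65, A = 6636.6 mm², y = 162.59 mm, Ī = 1 959 230 mm⁴.
Centroid: ȳ = ΣA·y / ΣA = 93.591 mm.
Transfer each piece to the centroidal x-axis using Ī + A·d² with d = y − 93.591:
  rectangular body: d = -26.091 mm → contributes +38 601 125 mm⁴
  semicircular cap: d = 68.996 mm → contributes +33 552 287 mm⁴
Total I = 72 153 412 mm⁴.

I_x ≈ 7.22 × 10⁷ mm⁴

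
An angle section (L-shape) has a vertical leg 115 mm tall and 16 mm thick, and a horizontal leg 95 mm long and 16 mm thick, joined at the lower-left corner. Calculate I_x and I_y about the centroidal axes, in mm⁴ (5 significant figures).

Treat the section as a set of non-overlapping primitives; coordinates are from the bounding-box lower-left.
Vertical leg: 16 × 115, A = 1 840 mm², y = 57.5 mm, Ī = 2 027 833 mm⁴.
Horizontal leg (remainder): 79 × 16, A = 1 264 mm², y = 8 mm, Ī = 26965.33 mm⁴.
Centroid: ȳ = ΣA·y / ΣA = 37.34278 mm.
Transfer each piece to the centroidal x-axis using Ī + A·d² with d = y − 37.34278:
  vertical leg: d = 20.15722 mm → contributes +2 775 450 mm⁴
  horizontal leg (remainder): d = -29.34278 mm → contributes +1 115 268 mm⁴
Total I = 3 890 718 mm⁴.
For the y-axis: x̄ = 27.34278 mm.
Repeating about the centroidal y-axis gives I_y = 2 387 198 mm⁴.

I_x ≈ 3.8907 × 10⁶ mm⁴, I_y ≈ 2.3872 × 10⁶ mm⁴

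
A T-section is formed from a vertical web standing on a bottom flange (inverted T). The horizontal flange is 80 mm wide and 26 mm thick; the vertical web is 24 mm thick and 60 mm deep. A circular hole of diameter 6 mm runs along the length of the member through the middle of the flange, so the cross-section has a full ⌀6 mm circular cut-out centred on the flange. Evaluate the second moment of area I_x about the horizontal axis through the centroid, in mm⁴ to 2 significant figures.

I_x ≈ 2.1 × 10⁶ mm⁴

Treat the section as a set of non-overlapping primitives; coordinates are from the bounding-box lower-left.
Flange: 80 × 26, A = 2 080 mm², y = 13 mm, Ī = 117 173 mm⁴.
Web: 24 × 60, A = 1 440 mm², y = 56 mm, Ī = 432 000 mm⁴.
Hole (subtracted): ⌀6, A = 28.27 mm², y = 13 mm, Ī = 63.62 mm⁴.
Centroid: ȳ = ΣA·y / ΣA = 30.73 mm.
Transfer each piece to the horizontal axis through the centroid using Ī + A·d² with d = y − 30.73:
  flange: d = -17.73 mm → contributes +771 275 mm⁴
  web: d = 25.27 mm → contributes +1 351 301 mm⁴
  hole: d = -17.73 mm → contributes −8 955 mm⁴
Total I = 2 113 621 mm⁴.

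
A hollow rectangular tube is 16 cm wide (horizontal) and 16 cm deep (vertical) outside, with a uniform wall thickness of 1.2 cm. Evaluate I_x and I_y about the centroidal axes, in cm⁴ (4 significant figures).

I_x ≈ 2610 cm⁴, I_y ≈ 2610 cm⁴

Decompose the section into non-overlapping parts with the origin at the bottom-left of its bounding rectangle.
Outer rectangle: 16 × 16, A = 256 cm², y = 8 cm, Ī = 5461.33 cm⁴.
Inner void (subtracted): 13.6 × 13.6, A = 184.96 cm², y = 8 cm, Ī = 2850.85 cm⁴.
By symmetry the centroid is at mid-height, ȳ = 8 cm.
All pieces are centred on the centroidal x-axis, so I = ΣĪ (holes subtracted) = 2610.48 cm⁴.
Repeating about the centroidal y-axis gives I_y = 2610.48 cm⁴.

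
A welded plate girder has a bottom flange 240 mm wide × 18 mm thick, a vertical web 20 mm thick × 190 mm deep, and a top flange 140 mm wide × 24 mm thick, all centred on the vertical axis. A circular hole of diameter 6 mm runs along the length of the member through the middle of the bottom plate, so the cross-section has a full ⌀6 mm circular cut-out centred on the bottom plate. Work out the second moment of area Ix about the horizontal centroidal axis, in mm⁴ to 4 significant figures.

Ix ≈ 9.594 × 10⁷ mm⁴

Break the section into simple shapes (no overlaps), measuring from the bottom-left corner of the bounding box.
Bottom plate: 240 × 18, A = 4 320 mm², y = 9 mm, Ī = 116 640 mm⁴.
Web plate: 20 × 190, A = 3 800 mm², y = 113 mm, Ī = 11 431 667 mm⁴.
Top plate: 140 × 24, A = 3 360 mm², y = 220 mm, Ī = 161 280 mm⁴.
Hole (subtracted): ⌀6, A = 28.2743 mm², y = 9 mm, Ī = 63.6173 mm⁴.
Centroid: ȳ = ΣA·y / ΣA = 105.419 mm.
Transfer each piece to the horizontal centroidal axis using Ī + A·d² with d = y − 105.419:
  bottom plate: d = -96.4187 mm → contributes +40 277 767 mm⁴
  web plate: d = 7.58134 mm → contributes +11 650 078 mm⁴
  top plate: d = 114.581 mm → contributes +44 274 331 mm⁴
  hole: d = -96.4187 mm → contributes −262 918 mm⁴
Total I = 95 939 260 mm⁴.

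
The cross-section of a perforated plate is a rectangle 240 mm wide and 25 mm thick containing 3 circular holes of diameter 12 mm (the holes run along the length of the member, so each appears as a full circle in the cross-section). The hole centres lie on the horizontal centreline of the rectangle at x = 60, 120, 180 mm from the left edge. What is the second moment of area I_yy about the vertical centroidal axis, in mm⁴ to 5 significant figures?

Decompose the section into non-overlapping parts with the origin at the bottom-left of its bounding rectangle.
Plate: 240 × 25, A = 6 000 mm², x = 120 mm, Ī = 28 800 000 mm⁴.
Hole 1 (subtracted): ⌀12, A = 113.0973 mm², x = 60 mm, Ī = 1017.876 mm⁴.
Hole 2 (subtracted): ⌀12, A = 113.0973 mm², x = 120 mm, Ī = 1017.876 mm⁴.
Hole 3 (subtracted): ⌀12, A = 113.0973 mm², x = 180 mm, Ī = 1017.876 mm⁴.
By symmetry the centroid is at mid-width, x̄ = 120 mm.
Transfer each piece to the vertical centroidal axis using Ī + A·d² with d = x − 120:
  plate: d = 0 mm → contributes +28 800 000 mm⁴
  hole 1: d = -60 mm → contributes −408168.3 mm⁴
  hole 2: d = 0 mm → contributes −1017.876 mm⁴
  hole 3: d = 60 mm → contributes −408168.3 mm⁴
Total I = 27 982 646 mm⁴.

I_yy ≈ 2.7983 × 10⁷ mm⁴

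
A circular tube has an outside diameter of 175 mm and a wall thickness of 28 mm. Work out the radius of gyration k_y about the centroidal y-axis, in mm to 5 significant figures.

Break the section into simple shapes (no overlaps), measuring from the bottom-left corner of the bounding box.
Outer circle: ⌀175, A = 24052.82 mm², x = 87.5 mm, Ī = 46 038 598 mm⁴.
Bore (subtracted): ⌀119, A = 11122.02 mm², x = 87.5 mm, Ī = 9 843 686 mm⁴.
By symmetry the centroid is at mid-width, x̄ = 87.5 mm.
All pieces are centred on the centroidal y-axis, so I = ΣĪ (holes subtracted) = 36 194 913 mm⁴.
Radius of gyration: k = √(I/A) = √(36 194 913 / 12930.8) = 52.90676 mm.

k_y ≈ 52.907 mm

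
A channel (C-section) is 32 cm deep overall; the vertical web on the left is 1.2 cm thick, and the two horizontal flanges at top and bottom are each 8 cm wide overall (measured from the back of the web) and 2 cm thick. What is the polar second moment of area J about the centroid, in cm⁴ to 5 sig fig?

J ≈ 9770.0 cm⁴

Break the section into simple shapes (no overlaps), measuring from the bottom-left corner of the bounding box.
Web: 1.2 × 32, A = 38.4 cm², y = 16 cm, Ī = 3276.8 cm⁴.
Top flange (beyond web): 6.8 × 2, A = 13.6 cm², y = 31 cm, Ī = 4.533333 cm⁴.
Bottom flange (beyond web): 6.8 × 2, A = 13.6 cm², y = 1 cm, Ī = 4.533333 cm⁴.
By symmetry the centroid is at mid-height, ȳ = 16 cm.
Transfer each piece to the centroidal x-axis using Ī + A·d² with d = y − 16:
  web: d = 0 cm → contributes +3276.8 cm⁴
  top flange (beyond web): d = 15 cm → contributes +3064.533 cm⁴
  bottom flange (beyond web): d = -15 cm → contributes +3064.533 cm⁴
Total I = 9405.867 cm⁴.
For the y-axis: x̄ = 2.258537 cm.
Repeating about the centroidal y-axis gives I_y = 364.1699 cm⁴.
Polar second moment: J = I_x + I_y = 9770.037 cm⁴.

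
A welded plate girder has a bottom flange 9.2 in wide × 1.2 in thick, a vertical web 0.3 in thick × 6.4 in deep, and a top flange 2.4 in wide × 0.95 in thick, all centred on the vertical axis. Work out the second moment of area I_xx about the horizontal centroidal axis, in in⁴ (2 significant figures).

I_xx ≈ 120 in⁴

Decompose the section into non-overlapping parts with the origin at the bottom-left of its bounding rectangle.
Bottom plate: 9.2 × 1.2, A = 11.04 in², y = 0.6 in, Ī = 1.325 in⁴.
Web plate: 0.3 × 6.4, A = 1.92 in², y = 4.4 in, Ī = 6.554 in⁴.
Top plate: 2.4 × 0.95, A = 2.28 in², y = 8.075 in, Ī = 0.1715 in⁴.
Centroid: ȳ = ΣA·y / ΣA = 2.197 in.
Transfer each piece to the horizontal centroidal axis using Ī + A·d² with d = y − 2.197:
  bottom plate: d = -1.597 in → contributes +29.48 in⁴
  web plate: d = 2.203 in → contributes +15.87 in⁴
  top plate: d = 5.878 in → contributes +78.95 in⁴
Total I = 124.3 in⁴.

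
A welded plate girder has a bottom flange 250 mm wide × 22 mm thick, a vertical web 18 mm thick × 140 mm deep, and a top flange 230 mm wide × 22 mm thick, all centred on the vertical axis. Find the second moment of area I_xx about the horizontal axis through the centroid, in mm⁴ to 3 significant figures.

Decompose the section into non-overlapping parts with the origin at the bottom-left of its bounding rectangle.
Bottom plate: 250 × 22, A = 5 500 mm², y = 11 mm, Ī = 221 833 mm⁴.
Web plate: 18 × 140, A = 2 520 mm², y = 92 mm, Ī = 4 116 000 mm⁴.
Top plate: 230 × 22, A = 5 060 mm², y = 173 mm, Ī = 204 087 mm⁴.
Centroid: ȳ = ΣA·y / ΣA = 89.275 mm.
Transfer each piece to the horizontal axis through the centroid using Ī + A·d² with d = y − 89.275:
  bottom plate: d = -78.275 mm → contributes +33 920 397 mm⁴
  web plate: d = 2.7248 mm → contributes +4 134 709 mm⁴
  top plate: d = 83.725 mm → contributes +35 673 863 mm⁴
Total I = 73 728 969 mm⁴.

I_xx ≈ 7.37 × 10⁷ mm⁴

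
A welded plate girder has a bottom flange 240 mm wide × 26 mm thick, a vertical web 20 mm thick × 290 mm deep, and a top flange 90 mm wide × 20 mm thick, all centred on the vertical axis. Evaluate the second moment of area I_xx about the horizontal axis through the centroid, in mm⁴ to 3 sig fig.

I_xx ≈ 2.04 × 10⁸ mm⁴

Break the section into simple shapes (no overlaps), measuring from the bottom-left corner of the bounding box.
Bottom plate: 240 × 26, A = 6 240 mm², y = 13 mm, Ī = 351 520 mm⁴.
Web plate: 20 × 290, A = 5 800 mm², y = 171 mm, Ī = 40 648 333 mm⁴.
Top plate: 90 × 20, A = 1 800 mm², y = 326 mm, Ī = 60 000 mm⁴.
Centroid: ȳ = ΣA·y / ΣA = 119.92 mm.
Transfer each piece to the horizontal axis through the centroid using Ī + A·d² with d = y − 119.92:
  bottom plate: d = -106.92 mm → contributes +71 689 114 mm⁴
  web plate: d = 51.078 mm → contributes +55 780 334 mm⁴
  top plate: d = 206.08 mm → contributes +76 502 681 mm⁴
Total I = 203 972 129 mm⁴.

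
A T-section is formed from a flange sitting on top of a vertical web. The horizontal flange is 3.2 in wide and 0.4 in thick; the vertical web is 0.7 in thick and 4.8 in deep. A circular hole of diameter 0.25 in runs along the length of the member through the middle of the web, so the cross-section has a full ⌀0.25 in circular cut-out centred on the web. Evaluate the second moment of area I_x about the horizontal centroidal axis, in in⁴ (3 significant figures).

Treat the section as a set of non-overlapping primitives; coordinates are from the bounding-box lower-left.
Flange: 3.2 × 0.4, A = 1.28 in², y = 5 in, Ī = 0.017067 in⁴.
Web: 0.7 × 4.8, A = 3.36 in², y = 2.4 in, Ī = 6.4512 in⁴.
Hole (subtracted): ⌀0.25, A = 0.049087 in², y = 2.4 in, Ī = 0.00019175 in⁴.
Centroid: ȳ = ΣA·y / ΣA = 3.1249 in.
Transfer each piece to the horizontal centroidal axis using Ī + A·d² with d = y − 3.1249:
  flange: d = 1.8751 in → contributes +4.5175 in⁴
  web: d = -0.72491 in → contributes +8.2169 in⁴
  hole: d = -0.72491 in → contributes −0.025987 in⁴
Total I = 12.708 in⁴.

I_x ≈ 12.7 in⁴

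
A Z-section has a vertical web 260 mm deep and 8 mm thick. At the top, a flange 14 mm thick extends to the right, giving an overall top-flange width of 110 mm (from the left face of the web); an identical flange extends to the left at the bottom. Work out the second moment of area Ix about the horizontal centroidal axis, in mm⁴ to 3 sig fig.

Break the section into simple shapes (no overlaps), measuring from the bottom-left corner of the bounding box.
Web: 8 × 260, A = 2 080 mm², y = 130 mm, Ī = 11 717 333 mm⁴.
Top flange (beyond web): 102 × 14, A = 1 428 mm², y = 253 mm, Ī = 23 324 mm⁴.
Bottom flange (beyond web): 102 × 14, A = 1 428 mm², y = 7 mm, Ī = 23 324 mm⁴.
Centroid: ȳ = ΣA·y / ΣA = 130 mm.
Transfer each piece to the horizontal centroidal axis using Ī + A·d² with d = y − 130:
  web: d = 0 mm → contributes +11 717 333 mm⁴
  top flange (beyond web): d = 123 mm → contributes +21 627 536 mm⁴
  bottom flange (beyond web): d = -123 mm → contributes +21 627 536 mm⁴
Total I = 54 972 405 mm⁴.

Ix ≈ 5.50 × 10⁷ mm⁴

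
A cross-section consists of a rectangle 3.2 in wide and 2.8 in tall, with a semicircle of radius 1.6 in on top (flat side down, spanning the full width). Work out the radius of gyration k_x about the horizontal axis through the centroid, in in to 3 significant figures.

Break the section into simple shapes (no overlaps), measuring from the bottom-left corner of the bounding box.
Rectangular body: 3.2 × 2.8, A = 8.96 in², y = 1.4 in, Ī = 5.8539 in⁴.
Semicircular cap: semicircle r = 1.6, A = 4.0212 in², y = 3.4791 in, Ī = 0.7193 in⁴.
Centroid: ȳ = ΣA·y / ΣA = 2.044 in.
Transfer each piece to the horizontal axis through the centroid using Ī + A·d² with d = y − 2.044:
  rectangular body: d = -0.64404 in → contributes +9.5703 in⁴
  semicircular cap: d = 1.435 in → contributes +9.0002 in⁴
Total I = 18.571 in⁴.
Radius of gyration: k = √(I/A) = √(18.571 / 12.981) = 1.1961 in.

k_x ≈ 1.20 in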